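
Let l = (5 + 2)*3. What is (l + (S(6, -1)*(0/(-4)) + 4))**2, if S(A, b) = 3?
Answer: 625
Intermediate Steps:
l = 21 (l = 7*3 = 21)
(l + (S(6, -1)*(0/(-4)) + 4))**2 = (21 + (3*(0/(-4)) + 4))**2 = (21 + (3*(0*(-1/4)) + 4))**2 = (21 + (3*0 + 4))**2 = (21 + (0 + 4))**2 = (21 + 4)**2 = 25**2 = 625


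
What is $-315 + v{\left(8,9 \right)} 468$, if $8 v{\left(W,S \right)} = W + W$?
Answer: $621$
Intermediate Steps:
$v{\left(W,S \right)} = \frac{W}{4}$ ($v{\left(W,S \right)} = \frac{W + W}{8} = \frac{2 W}{8} = \frac{W}{4}$)
$-315 + v{\left(8,9 \right)} 468 = -315 + \frac{1}{4} \cdot 8 \cdot 468 = -315 + 2 \cdot 468 = -315 + 936 = 621$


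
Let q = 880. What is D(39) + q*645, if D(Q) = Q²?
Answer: 569121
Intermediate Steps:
D(39) + q*645 = 39² + 880*645 = 1521 + 567600 = 569121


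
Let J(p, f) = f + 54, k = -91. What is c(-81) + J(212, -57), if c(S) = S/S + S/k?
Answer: -101/91 ≈ -1.1099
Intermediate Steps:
c(S) = 1 - S/91 (c(S) = S/S + S/(-91) = 1 + S*(-1/91) = 1 - S/91)
J(p, f) = 54 + f
c(-81) + J(212, -57) = (1 - 1/91*(-81)) + (54 - 57) = (1 + 81/91) - 3 = 172/91 - 3 = -101/91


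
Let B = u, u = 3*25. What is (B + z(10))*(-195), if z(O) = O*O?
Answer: -34125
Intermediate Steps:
z(O) = O²
u = 75
B = 75
(B + z(10))*(-195) = (75 + 10²)*(-195) = (75 + 100)*(-195) = 175*(-195) = -34125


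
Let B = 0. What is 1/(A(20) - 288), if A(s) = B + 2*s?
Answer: -1/248 ≈ -0.0040323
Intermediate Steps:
A(s) = 2*s (A(s) = 0 + 2*s = 2*s)
1/(A(20) - 288) = 1/(2*20 - 288) = 1/(40 - 288) = 1/(-248) = -1/248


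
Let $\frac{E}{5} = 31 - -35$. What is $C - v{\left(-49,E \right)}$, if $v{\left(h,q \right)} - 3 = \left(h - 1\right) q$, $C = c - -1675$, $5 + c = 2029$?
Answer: $20196$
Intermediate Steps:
$c = 2024$ ($c = -5 + 2029 = 2024$)
$E = 330$ ($E = 5 \left(31 - -35\right) = 5 \left(31 + 35\right) = 5 \cdot 66 = 330$)
$C = 3699$ ($C = 2024 - -1675 = 2024 + 1675 = 3699$)
$v{\left(h,q \right)} = 3 + q \left(-1 + h\right)$ ($v{\left(h,q \right)} = 3 + \left(h - 1\right) q = 3 + \left(-1 + h\right) q = 3 + q \left(-1 + h\right)$)
$C - v{\left(-49,E \right)} = 3699 - \left(3 - 330 - 16170\right) = 3699 - -16497 = 3699 + 16497 = 20196$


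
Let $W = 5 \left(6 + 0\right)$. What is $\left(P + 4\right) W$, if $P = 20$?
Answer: $720$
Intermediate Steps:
$W = 30$ ($W = 5 \cdot 6 = 30$)
$\left(P + 4\right) W = \left(20 + 4\right) 30 = 24 \cdot 30 = 720$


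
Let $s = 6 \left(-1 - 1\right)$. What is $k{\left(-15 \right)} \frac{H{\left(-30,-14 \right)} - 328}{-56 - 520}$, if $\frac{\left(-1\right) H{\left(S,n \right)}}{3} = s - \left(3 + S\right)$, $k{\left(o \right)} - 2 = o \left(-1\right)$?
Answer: $\frac{6341}{576} \approx 11.009$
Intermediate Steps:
$s = -12$ ($s = 6 \left(-2\right) = -12$)
$k{\left(o \right)} = 2 - o$ ($k{\left(o \right)} = 2 + o \left(-1\right) = 2 - o$)
$H{\left(S,n \right)} = 45 + 3 S$ ($H{\left(S,n \right)} = - 3 \left(-12 - \left(3 + S\right)\right) = - 3 \left(-15 - S\right) = 45 + 3 S$)
$k{\left(-15 \right)} \frac{H{\left(-30,-14 \right)} - 328}{-56 - 520} = \left(2 - -15\right) \frac{\left(45 + 3 \left(-30\right)\right) - 328}{-56 - 520} = \left(2 + 15\right) \frac{\left(45 - 90\right) - 328}{-576} = 17 \left(-45 - 328\right) \left(- \frac{1}{576}\right) = 17 \left(\left(-373\right) \left(- \frac{1}{576}\right)\right) = 17 \cdot \frac{373}{576} = \frac{6341}{576}$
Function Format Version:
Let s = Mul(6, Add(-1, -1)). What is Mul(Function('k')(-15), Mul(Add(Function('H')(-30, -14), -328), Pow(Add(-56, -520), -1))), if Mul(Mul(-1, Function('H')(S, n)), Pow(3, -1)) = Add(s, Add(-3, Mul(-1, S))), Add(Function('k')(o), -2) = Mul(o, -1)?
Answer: Rational(6341, 576) ≈ 11.009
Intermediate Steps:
s = -12 (s = Mul(6, -2) = -12)
Function('k')(o) = Add(2, Mul(-1, o)) (Function('k')(o) = Add(2, Mul(o, -1)) = Add(2, Mul(-1, o)))
Function('H')(S, n) = Add(45, Mul(3, S)) (Function('H')(S, n) = Mul(-3, Add(-12, Add(-3, Mul(-1, S)))) = Mul(-3, Add(-15, Mul(-1, S))) = Add(45, Mul(3, S)))
Mul(Function('k')(-15), Mul(Add(Function('H')(-30, -14), -328), Pow(Add(-56, -520), -1))) = Mul(Add(2, Mul(-1, -15)), Mul(Add(Add(45, Mul(3, -30)), -328), Pow(Add(-56, -520), -1))) = Mul(Add(2, 15), Mul(Add(Add(45, -90), -328), Pow(-576, -1))) = Mul(17, Mul(Add(-45, -328), Rational(-1, 576))) = Mul(17, Mul(-373, Rational(-1, 576))) = Mul(17, Rational(373, 576)) = Rational(6341, 576)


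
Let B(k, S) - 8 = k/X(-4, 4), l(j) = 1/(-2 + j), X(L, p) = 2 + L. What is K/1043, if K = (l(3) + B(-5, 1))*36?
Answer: 414/1043 ≈ 0.39693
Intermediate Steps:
B(k, S) = 8 - k/2 (B(k, S) = 8 + k/(2 - 4) = 8 + k/(-2) = 8 + k*(-½) = 8 - k/2)
K = 414 (K = (1/(-2 + 3) + (8 - ½*(-5)))*36 = (1/1 + (8 + 5/2))*36 = (1 + 21/2)*36 = (23/2)*36 = 414)
K/1043 = 414/1043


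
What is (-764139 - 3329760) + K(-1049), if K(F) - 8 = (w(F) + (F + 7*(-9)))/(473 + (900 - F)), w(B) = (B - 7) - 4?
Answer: -4957703087/1211 ≈ -4.0939e+6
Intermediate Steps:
w(B) = -11 + B (w(B) = (-7 + B) - 4 = -11 + B)
K(F) = 8 + (-74 + 2*F)/(1373 - F) (K(F) = 8 + ((-11 + F) + (F + 7*(-9)))/(473 + (900 - F)) = 8 + ((-11 + F) + (F - 63))/(1373 - F) = 8 + ((-11 + F) + (-63 + F))/(1373 - F) = 8 + (-74 + 2*F)/(1373 - F))
(-764139 - 3329760) + K(-1049) = (-764139 - 3329760) + 2*(-5455 + 3*(-1049))/(-1373 - 1049) = -4093899 + 2*(-5455 - 3147)/(-2422) = -4093899 + 2*(-1/2422)*(-8602) = -4093899 + 8602/1211 = -4957703087/1211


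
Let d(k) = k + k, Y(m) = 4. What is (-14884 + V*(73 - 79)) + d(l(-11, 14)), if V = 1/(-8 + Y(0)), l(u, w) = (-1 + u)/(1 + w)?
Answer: -148841/10 ≈ -14884.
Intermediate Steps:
l(u, w) = (-1 + u)/(1 + w)
d(k) = 2*k
V = -¼ (V = 1/(-8 + 4) = 1/(-4) = -¼ ≈ -0.25000)
(-14884 + V*(73 - 79)) + d(l(-11, 14)) = (-14884 - (73 - 79)/4) + 2*((-1 - 11)/(1 + 14)) = (-14884 - ¼*(-6)) + 2*(-12/15) = (-14884 + 3/2) + 2*((1/15)*(-12)) = -29765/2 + 2*(-⅘) = -29765/2 - 8/5 = -148841/10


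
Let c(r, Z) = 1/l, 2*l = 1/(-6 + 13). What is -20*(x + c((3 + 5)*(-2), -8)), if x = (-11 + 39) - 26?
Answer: -320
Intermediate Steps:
l = 1/14 (l = 1/(2*(-6 + 13)) = (½)/7 = (½)*(⅐) = 1/14 ≈ 0.071429)
c(r, Z) = 14 (c(r, Z) = 1/(1/14) = 14)
x = 2 (x = 28 - 26 = 2)
-20*(x + c((3 + 5)*(-2), -8)) = -20*(2 + 14) = -20*16 = -320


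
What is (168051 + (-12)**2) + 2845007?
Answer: 3013202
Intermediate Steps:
(168051 + (-12)**2) + 2845007 = (168051 + 144) + 2845007 = 168195 + 2845007 = 3013202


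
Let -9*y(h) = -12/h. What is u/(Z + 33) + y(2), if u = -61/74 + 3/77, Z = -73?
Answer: 93853/136752 ≈ 0.68630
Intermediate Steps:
y(h) = 4/(3*h) (y(h) = -(-4)/(3*h) = 4/(3*h))
u = -4475/5698 (u = -61*1/74 + 3*(1/77) = -61/74 + 3/77 = -4475/5698 ≈ -0.78536)
u/(Z + 33) + y(2) = -4475/5698/(-73 + 33) + (4/3)/2 = -4475/5698/(-40) + (4/3)*(½) = -1/40*(-4475/5698) + ⅔ = 895/45584 + ⅔ = 93853/136752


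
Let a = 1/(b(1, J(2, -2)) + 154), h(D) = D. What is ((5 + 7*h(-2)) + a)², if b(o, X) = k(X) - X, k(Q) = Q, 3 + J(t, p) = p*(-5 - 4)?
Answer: 1918225/23716 ≈ 80.883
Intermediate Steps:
J(t, p) = -3 - 9*p (J(t, p) = -3 + p*(-5 - 4) = -3 + p*(-9) = -3 - 9*p)
b(o, X) = 0 (b(o, X) = X - X = 0)
a = 1/154 (a = 1/(0 + 154) = 1/154 ≈ 0.0064935)
((5 + 7*h(-2)) + a)² = ((5 + 7*(-2)) + 1/154)² = ((5 - 14) + 1/154)² = (-9 + 1/154)² = (-1385/154)² = 1918225/23716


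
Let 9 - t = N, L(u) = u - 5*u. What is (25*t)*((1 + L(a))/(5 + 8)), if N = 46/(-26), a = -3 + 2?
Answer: 17500/169 ≈ 103.55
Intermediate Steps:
a = -1
L(u) = -4*u
N = -23/13 (N = 46*(-1/26) = -23/13 ≈ -1.7692)
t = 140/13 (t = 9 - 1*(-23/13) = 9 + 23/13 = 140/13 ≈ 10.769)
(25*t)*((1 + L(a))/(5 + 8)) = (25*(140/13))*((1 - 4*(-1))/(5 + 8)) = 3500*((1 + 4)/13)/13 = 3500*(5*(1/13))/13 = (3500/13)*(5/13) = 17500/169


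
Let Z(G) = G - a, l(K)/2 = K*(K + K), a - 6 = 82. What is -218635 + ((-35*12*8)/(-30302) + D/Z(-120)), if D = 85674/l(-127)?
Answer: -22226012282072507/101658119264 ≈ -2.1864e+5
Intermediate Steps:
a = 88 (a = 6 + 82 = 88)
l(K) = 4*K**2 (l(K) = 2*(K*(K + K)) = 2*(K*(2*K)) = 2*(2*K**2) = 4*K**2)
Z(G) = -88 + G (Z(G) = G - 1*88 = G - 88 = -88 + G)
D = 42837/32258 (D = 85674/((4*(-127)**2)) = 85674/((4*16129)) = 85674/64516 = 85674*(1/64516) = 42837/32258 ≈ 1.3279)
-218635 + ((-35*12*8)/(-30302) + D/Z(-120)) = -218635 + ((-35*12*8)/(-30302) + 42837/(32258*(-88 - 120))) = -218635 + (-420*8*(-1/30302) + (42837/32258)/(-208)) = -218635 + (-3360*(-1/30302) + (42837/32258)*(-1/208)) = -218635 + (1680/15151 - 42837/6709664) = -218635 + 10623212133/101658119264 = -22226012282072507/101658119264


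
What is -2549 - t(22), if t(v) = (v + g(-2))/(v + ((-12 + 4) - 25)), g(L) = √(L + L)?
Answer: -2547 + 2*I/11 ≈ -2547.0 + 0.18182*I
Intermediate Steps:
g(L) = √2*√L (g(L) = √(2*L) = √2*√L)
t(v) = (v + 2*I)/(-33 + v) (t(v) = (v + √2*√(-2))/(v + ((-12 + 4) - 25)) = (v + √2*(I*√2))/(v + (-8 - 25)) = (v + 2*I)/(v - 33) = (v + 2*I)/(-33 + v))
-2549 - t(22) = -2549 - (22 + 2*I)/(-33 + 22) = -2549 - (22 + 2*I)/(-11) = -2549 - (-1)*(22 + 2*I)/11 = -2549 - (-2 - 2*I/11) = -2549 + (2 + 2*I/11) = -2547 + 2*I/11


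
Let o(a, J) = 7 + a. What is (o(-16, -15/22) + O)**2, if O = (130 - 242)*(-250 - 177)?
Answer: 2286274225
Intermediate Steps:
O = 47824 (O = -112*(-427) = 47824)
(o(-16, -15/22) + O)**2 = ((7 - 16) + 47824)**2 = (-9 + 47824)**2 = 47815**2 = 2286274225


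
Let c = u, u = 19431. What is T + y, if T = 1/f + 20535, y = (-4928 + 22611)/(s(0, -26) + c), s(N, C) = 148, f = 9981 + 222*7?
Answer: 4637905707259/225843765 ≈ 20536.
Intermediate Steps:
f = 11535 (f = 9981 + 1554 = 11535)
c = 19431
y = 17683/19579 (y = (-4928 + 22611)/(148 + 19431) = 17683/19579 ≈ 0.90316)
T = 236871226/11535 (T = 1/11535 + 20535 = 236871226/11535 ≈ 20535.)
T + y = 236871226/11535 + 17683/19579 = 4637905707259/225843765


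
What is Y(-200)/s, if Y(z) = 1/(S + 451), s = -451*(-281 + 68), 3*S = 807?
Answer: 1/69165360 ≈ 1.4458e-8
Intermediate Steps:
S = 269 (S = (⅓)*807 = 269)
s = 96063 (s = -451*(-213) = 96063)
Y(z) = 1/720 (Y(z) = 1/(269 + 451) = 1/720)
Y(-200)/s = (1/720)/96063 = (1/720)*(1/96063) = 1/69165360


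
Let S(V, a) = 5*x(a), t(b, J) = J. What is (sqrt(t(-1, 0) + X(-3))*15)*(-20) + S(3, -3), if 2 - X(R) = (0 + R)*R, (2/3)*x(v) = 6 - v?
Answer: 135/2 - 300*I*sqrt(7) ≈ 67.5 - 793.73*I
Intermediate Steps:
x(v) = 9 - 3*v/2 (x(v) = 3*(6 - v)/2 = 9 - 3*v/2)
S(V, a) = 45 - 15*a/2 (S(V, a) = 5*(9 - 3*a/2) = 45 - 15*a/2)
X(R) = 2 - R**2 (X(R) = 2 - (0 + R)*R = 2 - R*R = 2 - R**2)
(sqrt(t(-1, 0) + X(-3))*15)*(-20) + S(3, -3) = (sqrt(0 + (2 - 1*(-3)**2))*15)*(-20) + (45 - 15/2*(-3)) = (sqrt(0 + (2 - 1*9))*15)*(-20) + (45 + 45/2) = (sqrt(0 + (2 - 9))*15)*(-20) + 135/2 = (sqrt(0 - 7)*15)*(-20) + 135/2 = (sqrt(-7)*15)*(-20) + 135/2 = ((I*sqrt(7))*15)*(-20) + 135/2 = (15*I*sqrt(7))*(-20) + 135/2 = -300*I*sqrt(7) + 135/2 = 135/2 - 300*I*sqrt(7)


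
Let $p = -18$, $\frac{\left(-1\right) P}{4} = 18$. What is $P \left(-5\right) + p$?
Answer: $342$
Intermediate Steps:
$P = -72$ ($P = \left(-4\right) 18 = -72$)
$P \left(-5\right) + p = \left(-72\right) \left(-5\right) - 18 = 360 - 18 = 342$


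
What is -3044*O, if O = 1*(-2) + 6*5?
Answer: -85232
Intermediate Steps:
O = 28 (O = -2 + 30 = 28)
-3044*O = -3044*28 = -85232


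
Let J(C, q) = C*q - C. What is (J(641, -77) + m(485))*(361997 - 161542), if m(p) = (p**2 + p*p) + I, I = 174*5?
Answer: 84456101510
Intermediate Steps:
I = 870
J(C, q) = -C + C*q
m(p) = 870 + 2*p**2 (m(p) = (p**2 + p*p) + 870 = (p**2 + p**2) + 870 = 2*p**2 + 870 = 870 + 2*p**2)
(J(641, -77) + m(485))*(361997 - 161542) = (641*(-1 - 77) + (870 + 2*485**2))*(361997 - 161542) = (641*(-78) + (870 + 2*235225))*200455 = (-49998 + (870 + 470450))*200455 = (-49998 + 471320)*200455 = 421322*200455 = 84456101510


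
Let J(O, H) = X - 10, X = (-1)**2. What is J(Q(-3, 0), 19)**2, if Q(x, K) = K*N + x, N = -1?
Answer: 81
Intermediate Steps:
X = 1
Q(x, K) = x - K (Q(x, K) = K*(-1) + x = -K + x = x - K)
J(O, H) = -9 (J(O, H) = 1 - 10 = -9)
J(Q(-3, 0), 19)**2 = (-9)**2 = 81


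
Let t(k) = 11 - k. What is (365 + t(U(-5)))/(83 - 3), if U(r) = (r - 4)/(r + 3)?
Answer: 743/160 ≈ 4.6438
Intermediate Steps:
U(r) = (-4 + r)/(3 + r)
(365 + t(U(-5)))/(83 - 3) = (365 + (11 - (-4 - 5)/(3 - 5)))/(83 - 3) = (365 + (11 - (-9)/(-2)))/80 = (365 + (11 - (-1)*(-9)/2))*(1/80) = (365 + (11 - 1*9/2))*(1/80) = (365 + (11 - 9/2))*(1/80) = (365 + 13/2)*(1/80) = (743/2)*(1/80) = 743/160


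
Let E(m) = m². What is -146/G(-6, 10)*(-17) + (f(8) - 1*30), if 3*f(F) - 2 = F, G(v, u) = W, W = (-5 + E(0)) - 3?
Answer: -4043/12 ≈ -336.92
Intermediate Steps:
W = -8 (W = (-5 + 0²) - 3 = (-5 + 0) - 3 = -5 - 3 = -8)
G(v, u) = -8
f(F) = ⅔ + F/3
-146/G(-6, 10)*(-17) + (f(8) - 1*30) = -146/(-8)*(-17) + ((⅔ + (⅓)*8) - 1*30) = -146*(-⅛)*(-17) + ((⅔ + 8/3) - 30) = (73/4)*(-17) + (10/3 - 30) = -1241/4 - 80/3 = -4043/12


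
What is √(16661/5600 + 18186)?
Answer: √1426015654/280 ≈ 134.87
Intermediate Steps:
√(16661/5600 + 18186) = √(101858261/5600) = √1426015654/280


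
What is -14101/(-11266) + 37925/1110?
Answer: 598534/16899 ≈ 35.418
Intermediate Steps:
-14101/(-11266) + 37925/1110 = -14101*(-1/11266) + 37925*(1/1110) = 14101/11266 + 205/6 = 598534/16899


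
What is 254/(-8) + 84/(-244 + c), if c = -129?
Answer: -47707/1492 ≈ -31.975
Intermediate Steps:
254/(-8) + 84/(-244 + c) = 254/(-8) + 84/(-244 - 129) = 254*(-⅛) + 84/(-373) = -127/4 + 84*(-1/373) = -127/4 - 84/373 = -47707/1492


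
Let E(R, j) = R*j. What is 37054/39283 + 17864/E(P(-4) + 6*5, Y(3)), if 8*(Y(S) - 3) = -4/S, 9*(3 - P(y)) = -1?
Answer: 19041148606/99503839 ≈ 191.36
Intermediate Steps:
P(y) = 28/9 (P(y) = 3 - ⅑*(-1) = 3 + ⅑ = 28/9)
Y(S) = 3 - 1/(2*S) (Y(S) = 3 + (-4/S)/8 = 3 - 1/(2*S))
37054/39283 + 17864/E(P(-4) + 6*5, Y(3)) = 37054/39283 + 17864/(((28/9 + 6*5)*(3 - ½/3))) = 37054*(1/39283) + 17864/(((28/9 + 30)*(3 - ½*⅓))) = 37054/39283 + 17864/((298*(3 - ⅙)/9)) = 37054/39283 + 17864/(((298/9)*(17/6))) = 37054/39283 + 17864/(2533/27) = 37054/39283 + 17864*(27/2533) = 37054/39283 + 482328/2533 = 19041148606/99503839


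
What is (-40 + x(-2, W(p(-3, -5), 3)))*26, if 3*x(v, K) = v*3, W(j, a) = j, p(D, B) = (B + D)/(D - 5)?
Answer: -1092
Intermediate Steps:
p(D, B) = (B + D)/(-5 + D)
x(v, K) = v (x(v, K) = (v*3)/3 = (3*v)/3 = v)
(-40 + x(-2, W(p(-3, -5), 3)))*26 = (-40 - 2)*26 = -42*26 = -1092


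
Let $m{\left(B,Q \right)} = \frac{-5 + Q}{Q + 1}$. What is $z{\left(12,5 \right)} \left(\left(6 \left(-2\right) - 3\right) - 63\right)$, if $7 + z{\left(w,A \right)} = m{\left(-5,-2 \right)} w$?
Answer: $-6006$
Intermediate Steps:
$m{\left(B,Q \right)} = \frac{-5 + Q}{1 + Q}$
$z{\left(w,A \right)} = -7 + 7 w$ ($z{\left(w,A \right)} = -7 + \frac{-5 - 2}{1 - 2} w = -7 + \frac{1}{-1} \left(-7\right) w = -7 + \left(-1\right) \left(-7\right) w = -7 + 7 w$)
$z{\left(12,5 \right)} \left(\left(6 \left(-2\right) - 3\right) - 63\right) = \left(-7 + 7 \cdot 12\right) \left(\left(6 \left(-2\right) - 3\right) - 63\right) = \left(-7 + 84\right) \left(\left(-12 - 3\right) - 63\right) = 77 \left(-15 - 63\right) = 77 \left(-78\right) = -6006$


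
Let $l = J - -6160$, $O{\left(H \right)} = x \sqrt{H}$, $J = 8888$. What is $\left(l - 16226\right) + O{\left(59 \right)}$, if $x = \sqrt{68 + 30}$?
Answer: $-1178 + 7 \sqrt{118} \approx -1102.0$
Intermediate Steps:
$x = 7 \sqrt{2}$ ($x = \sqrt{98} = 7 \sqrt{2} \approx 9.8995$)
$O{\left(H \right)} = 7 \sqrt{2} \sqrt{H}$
$l = 15048$ ($l = 8888 - -6160 = 8888 + 6160 = 15048$)
$\left(l - 16226\right) + O{\left(59 \right)} = \left(15048 - 16226\right) + 7 \sqrt{2} \sqrt{59} = -1178 + 7 \sqrt{118}$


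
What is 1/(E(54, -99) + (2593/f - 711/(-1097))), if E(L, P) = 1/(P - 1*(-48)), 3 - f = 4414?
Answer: 246782217/10037833 ≈ 24.585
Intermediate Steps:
f = -4411 (f = 3 - 1*4414 = 3 - 4414 = -4411)
E(L, P) = 1/(48 + P) (E(L, P) = 1/(P + 48) = 1/(48 + P))
1/(E(54, -99) + (2593/f - 711/(-1097))) = 1/(1/(48 - 99) + (2593/(-4411) - 711/(-1097))) = 1/(1/(-51) + (2593*(-1/4411) - 711*(-1/1097))) = 1/(-1/51 + (-2593/4411 + 711/1097)) = 1/(-1/51 + 291700/4838867) = 1/(10037833/246782217) = 246782217/10037833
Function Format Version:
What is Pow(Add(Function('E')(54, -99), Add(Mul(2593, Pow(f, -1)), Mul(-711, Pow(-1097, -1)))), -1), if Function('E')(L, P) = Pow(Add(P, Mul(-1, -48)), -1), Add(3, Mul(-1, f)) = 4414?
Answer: Rational(246782217, 10037833) ≈ 24.585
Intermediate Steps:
f = -4411 (f = Add(3, Mul(-1, 4414)) = Add(3, -4414) = -4411)
Function('E')(L, P) = Pow(Add(48, P), -1) (Function('E')(L, P) = Pow(Add(P, 48), -1) = Pow(Add(48, P), -1))
Pow(Add(Function('E')(54, -99), Add(Mul(2593, Pow(f, -1)), Mul(-711, Pow(-1097, -1)))), -1) = Pow(Add(Pow(Add(48, -99), -1), Add(Mul(2593, Pow(-4411, -1)), Mul(-711, Pow(-1097, -1)))), -1) = Pow(Add(Pow(-51, -1), Add(Mul(2593, Rational(-1, 4411)), Mul(-711, Rational(-1, 1097)))), -1) = Pow(Add(Rational(-1, 51), Add(Rational(-2593, 4411), Rational(711, 1097))), -1) = Pow(Add(Rational(-1, 51), Rational(291700, 4838867)), -1) = Pow(Rational(10037833, 246782217), -1) = Rational(246782217, 10037833)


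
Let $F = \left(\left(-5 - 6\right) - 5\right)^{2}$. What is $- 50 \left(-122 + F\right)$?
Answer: $-6700$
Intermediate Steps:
$F = 256$ ($F = \left(\left(-5 - 6\right) - 5\right)^{2} = \left(-11 - 5\right)^{2} = \left(-16\right)^{2} = 256$)
$- 50 \left(-122 + F\right) = - 50 \left(-122 + 256\right) = \left(-50\right) 134 = -6700$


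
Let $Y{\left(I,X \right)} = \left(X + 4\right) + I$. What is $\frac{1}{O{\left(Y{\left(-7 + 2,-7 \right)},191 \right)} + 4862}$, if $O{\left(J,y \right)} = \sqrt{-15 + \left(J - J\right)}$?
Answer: $\frac{4862}{23639059} - \frac{i \sqrt{15}}{23639059} \approx 0.00020568 - 1.6384 \cdot 10^{-7} i$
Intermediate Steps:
$Y{\left(I,X \right)} = 4 + I + X$ ($Y{\left(I,X \right)} = \left(4 + X\right) + I = 4 + I + X$)
$O{\left(J,y \right)} = i \sqrt{15}$ ($O{\left(J,y \right)} = \sqrt{-15 + 0} = \sqrt{-15} = i \sqrt{15}$)
$\frac{1}{O{\left(Y{\left(-7 + 2,-7 \right)},191 \right)} + 4862} = \frac{1}{i \sqrt{15} + 4862} = \frac{1}{4862 + i \sqrt{15}}$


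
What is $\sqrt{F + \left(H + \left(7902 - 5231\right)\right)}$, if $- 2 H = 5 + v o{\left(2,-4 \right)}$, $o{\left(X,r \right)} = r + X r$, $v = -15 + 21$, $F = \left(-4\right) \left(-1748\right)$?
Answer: $\frac{\sqrt{38786}}{2} \approx 98.471$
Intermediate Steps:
$F = 6992$
$v = 6$
$H = \frac{67}{2}$ ($H = - \frac{5 + 6 \left(- 4 \left(1 + 2\right)\right)}{2} = - \frac{5 + 6 \left(\left(-4\right) 3\right)}{2} = - \frac{5 + 6 \left(-12\right)}{2} = - \frac{5 - 72}{2} = \left(- \frac{1}{2}\right) \left(-67\right) = \frac{67}{2} \approx 33.5$)
$\sqrt{F + \left(H + \left(7902 - 5231\right)\right)} = \sqrt{6992 + \left(\frac{67}{2} + \left(7902 - 5231\right)\right)} = \sqrt{6992 + \left(\frac{67}{2} + 2671\right)} = \sqrt{6992 + \frac{5409}{2}} = \sqrt{\frac{19393}{2}} = \frac{\sqrt{38786}}{2}$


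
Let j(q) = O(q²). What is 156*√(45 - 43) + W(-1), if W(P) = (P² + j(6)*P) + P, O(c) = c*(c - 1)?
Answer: -1260 + 156*√2 ≈ -1039.4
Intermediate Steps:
O(c) = c*(-1 + c)
j(q) = q²*(-1 + q²)
W(P) = P² + 1261*P (W(P) = (P² + (6⁴ - 1*6²)*P) + P = (P² + (1296 - 1*36)*P) + P = (P² + (1296 - 36)*P) + P = (P² + 1260*P) + P = P² + 1261*P)
156*√(45 - 43) + W(-1) = 156*√(45 - 43) - (1261 - 1) = 156*√2 - 1*1260 = 156*√2 - 1260 = -1260 + 156*√2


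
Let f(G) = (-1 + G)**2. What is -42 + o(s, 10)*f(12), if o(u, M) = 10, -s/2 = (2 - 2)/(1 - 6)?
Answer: 1168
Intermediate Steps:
s = 0 (s = -2*(2 - 2)/(1 - 6) = -0/(-5) = -0*(-1)/5 = -2*0 = 0)
-42 + o(s, 10)*f(12) = -42 + 10*(-1 + 12)**2 = -42 + 10*11**2 = -42 + 10*121 = -42 + 1210 = 1168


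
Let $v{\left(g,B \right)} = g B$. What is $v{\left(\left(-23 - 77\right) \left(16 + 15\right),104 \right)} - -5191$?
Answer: $-317209$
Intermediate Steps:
$v{\left(g,B \right)} = B g$
$v{\left(\left(-23 - 77\right) \left(16 + 15\right),104 \right)} - -5191 = 104 \left(-23 - 77\right) \left(16 + 15\right) - -5191 = 104 \left(\left(-100\right) 31\right) + 5191 = 104 \left(-3100\right) + 5191 = -322400 + 5191 = -317209$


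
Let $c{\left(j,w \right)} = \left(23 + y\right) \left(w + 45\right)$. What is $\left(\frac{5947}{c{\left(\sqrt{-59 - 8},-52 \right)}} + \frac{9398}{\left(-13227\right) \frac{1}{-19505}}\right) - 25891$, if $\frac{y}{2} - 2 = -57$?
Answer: $- \frac{32281689878}{2685081} \approx -12023.0$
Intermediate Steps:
$y = -110$ ($y = 4 + 2 \left(-57\right) = 4 - 114 = -110$)
$c{\left(j,w \right)} = -3915 - 87 w$ ($c{\left(j,w \right)} = \left(23 - 110\right) \left(w + 45\right) = - 87 \left(45 + w\right) = -3915 - 87 w$)
$\left(\frac{5947}{c{\left(\sqrt{-59 - 8},-52 \right)}} + \frac{9398}{\left(-13227\right) \frac{1}{-19505}}\right) - 25891 = \left(\frac{5947}{-3915 - -4524} + \frac{9398}{\left(-13227\right) \frac{1}{-19505}}\right) - 25891 = \left(\frac{5947}{-3915 + 4524} + \frac{9398}{\left(-13227\right) \left(- \frac{1}{19505}\right)}\right) - 25891 = \left(\frac{5947}{609} + \frac{9398}{\frac{13227}{19505}}\right) - 25891 = \left(5947 \cdot \frac{1}{609} + 9398 \cdot \frac{19505}{13227}\right) - 25891 = \left(\frac{5947}{609} + \frac{183307990}{13227}\right) - 25891 = \frac{37237742293}{2685081} - 25891 = - \frac{32281689878}{2685081}$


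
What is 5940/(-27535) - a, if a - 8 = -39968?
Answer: 220058532/5507 ≈ 39960.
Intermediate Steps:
a = -39960 (a = 8 - 39968 = -39960)
5940/(-27535) - a = 5940/(-27535) - 1*(-39960) = 5940*(-1/27535) + 39960 = -1188/5507 + 39960 = 220058532/5507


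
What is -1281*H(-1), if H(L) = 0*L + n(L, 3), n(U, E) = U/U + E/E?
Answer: -2562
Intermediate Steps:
n(U, E) = 2 (n(U, E) = 1 + 1 = 2)
H(L) = 2 (H(L) = 0*L + 2 = 0 + 2 = 2)
-1281*H(-1) = -1281*2 = -2562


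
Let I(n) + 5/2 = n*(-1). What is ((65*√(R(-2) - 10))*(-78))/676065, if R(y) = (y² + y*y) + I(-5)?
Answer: -13*√2/3467 ≈ -0.0053028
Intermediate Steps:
I(n) = -5/2 - n (I(n) = -5/2 + n*(-1) = -5/2 - n)
R(y) = 5/2 + 2*y² (R(y) = (y² + y*y) + (-5/2 - 1*(-5)) = (y² + y²) + (-5/2 + 5) = 2*y² + 5/2 = 5/2 + 2*y²)
((65*√(R(-2) - 10))*(-78))/676065 = ((65*√((5/2 + 2*(-2)²) - 10))*(-78))/676065 = ((65*√((5/2 + 2*4) - 10))*(-78))*(1/676065) = ((65*√((5/2 + 8) - 10))*(-78))*(1/676065) = ((65*√(21/2 - 10))*(-78))*(1/676065) = ((65*√(½))*(-78))*(1/676065) = ((65*(√2/2))*(-78))*(1/676065) = ((65*√2/2)*(-78))*(1/676065) = -2535*√2*(1/676065) = -13*√2/3467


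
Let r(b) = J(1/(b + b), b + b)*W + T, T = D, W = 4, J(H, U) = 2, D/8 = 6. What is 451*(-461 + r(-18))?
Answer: -182655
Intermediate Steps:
D = 48 (D = 8*6 = 48)
T = 48
r(b) = 56 (r(b) = 2*4 + 48 = 8 + 48 = 56)
451*(-461 + r(-18)) = 451*(-461 + 56) = 451*(-405) = -182655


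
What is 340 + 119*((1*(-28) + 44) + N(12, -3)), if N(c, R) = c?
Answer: 3672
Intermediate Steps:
340 + 119*((1*(-28) + 44) + N(12, -3)) = 340 + 119*((1*(-28) + 44) + 12) = 340 + 119*((-28 + 44) + 12) = 340 + 119*(16 + 12) = 340 + 119*28 = 340 + 3332 = 3672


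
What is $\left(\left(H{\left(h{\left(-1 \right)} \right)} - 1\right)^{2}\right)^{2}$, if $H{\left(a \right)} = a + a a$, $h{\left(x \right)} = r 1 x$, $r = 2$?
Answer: $1$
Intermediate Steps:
$h{\left(x \right)} = 2 x$ ($h{\left(x \right)} = 2 \cdot 1 x = 2 x$)
$H{\left(a \right)} = a + a^{2}$
$\left(\left(H{\left(h{\left(-1 \right)} \right)} - 1\right)^{2}\right)^{2} = \left(\left(2 \left(-1\right) \left(1 + 2 \left(-1\right)\right) - 1\right)^{2}\right)^{2} = \left(\left(- 2 \left(1 - 2\right) + \left(-3 + 2\right)\right)^{2}\right)^{2} = \left(\left(\left(-2\right) \left(-1\right) - 1\right)^{2}\right)^{2} = \left(\left(2 - 1\right)^{2}\right)^{2} = \left(1^{2}\right)^{2} = 1^{2} = 1$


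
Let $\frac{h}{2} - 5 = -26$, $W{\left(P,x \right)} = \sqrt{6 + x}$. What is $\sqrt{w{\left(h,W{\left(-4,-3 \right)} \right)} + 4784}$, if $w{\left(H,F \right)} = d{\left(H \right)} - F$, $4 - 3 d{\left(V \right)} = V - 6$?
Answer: $\frac{\sqrt{43212 - 9 \sqrt{3}}}{3} \approx 69.279$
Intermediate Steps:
$d{\left(V \right)} = \frac{10}{3} - \frac{V}{3}$ ($d{\left(V \right)} = \frac{4}{3} - \frac{V - 6}{3} = \frac{4}{3} - \frac{-6 + V}{3} = \frac{4}{3} - \left(-2 + \frac{V}{3}\right) = \frac{10}{3} - \frac{V}{3}$)
$h = -42$ ($h = 10 + 2 \left(-26\right) = 10 - 52 = -42$)
$w{\left(H,F \right)} = \frac{10}{3} - F - \frac{H}{3}$ ($w{\left(H,F \right)} = \left(\frac{10}{3} - \frac{H}{3}\right) - F = \frac{10}{3} - F - \frac{H}{3}$)
$\sqrt{w{\left(h,W{\left(-4,-3 \right)} \right)} + 4784} = \sqrt{\left(\frac{10}{3} - \sqrt{6 - 3} - -14\right) + 4784} = \sqrt{\left(\frac{10}{3} - \sqrt{3} + 14\right) + 4784} = \sqrt{\left(\frac{52}{3} - \sqrt{3}\right) + 4784} = \sqrt{\frac{14404}{3} - \sqrt{3}}$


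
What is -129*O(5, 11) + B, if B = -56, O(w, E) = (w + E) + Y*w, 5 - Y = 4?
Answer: -2765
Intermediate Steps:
Y = 1 (Y = 5 - 1*4 = 5 - 4 = 1)
O(w, E) = E + 2*w (O(w, E) = (w + E) + 1*w = (E + w) + w = E + 2*w)
-129*O(5, 11) + B = -129*(11 + 2*5) - 56 = -129*(11 + 10) - 56 = -129*21 - 56 = -2709 - 56 = -2765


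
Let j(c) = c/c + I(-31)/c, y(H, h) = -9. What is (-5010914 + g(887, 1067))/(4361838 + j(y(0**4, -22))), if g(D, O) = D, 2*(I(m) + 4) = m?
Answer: -30060162/26171047 ≈ -1.1486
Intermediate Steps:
I(m) = -4 + m/2
j(c) = 1 - 39/(2*c) (j(c) = c/c + (-4 + (1/2)*(-31))/c = 1 + (-4 - 31/2)/c = 1 - 39/(2*c))
(-5010914 + g(887, 1067))/(4361838 + j(y(0**4, -22))) = (-5010914 + 887)/(4361838 + (-39/2 - 9)/(-9)) = -5010027/(4361838 - 1/9*(-57/2)) = -5010027/(4361838 + 19/6) = -5010027/26171047/6 = -5010027*6/26171047 = -30060162/26171047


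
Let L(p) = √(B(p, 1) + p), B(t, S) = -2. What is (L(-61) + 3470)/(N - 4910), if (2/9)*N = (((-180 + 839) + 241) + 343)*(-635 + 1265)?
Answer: 694/703799 + 3*I*√7/3518995 ≈ 0.00098608 + 2.2555e-6*I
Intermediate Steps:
N = 3523905 (N = 9*((((-180 + 839) + 241) + 343)*(-635 + 1265))/2 = 9*(((659 + 241) + 343)*630)/2 = 9*((900 + 343)*630)/2 = 9*(1243*630)/2 = (9/2)*783090 = 3523905)
L(p) = √(-2 + p)
(L(-61) + 3470)/(N - 4910) = (√(-2 - 61) + 3470)/(3523905 - 4910) = (√(-63) + 3470)/3518995 = (3*I*√7 + 3470)*(1/3518995) = (3470 + 3*I*√7)*(1/3518995) = 694/703799 + 3*I*√7/3518995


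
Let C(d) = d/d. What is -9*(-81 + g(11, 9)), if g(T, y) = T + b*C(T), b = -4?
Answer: 666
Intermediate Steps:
C(d) = 1
g(T, y) = -4 + T (g(T, y) = T - 4*1 = T - 4 = -4 + T)
-9*(-81 + g(11, 9)) = -9*(-81 + (-4 + 11)) = -9*(-81 + 7) = -9*(-74) = 666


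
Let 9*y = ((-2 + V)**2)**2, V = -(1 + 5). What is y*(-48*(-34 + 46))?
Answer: -262144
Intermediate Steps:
V = -6 (V = -1*6 = -6)
y = 4096/9 (y = ((-2 - 6)**2)**2/9 = ((-8)**2)**2/9 = (1/9)*64**2 = (1/9)*4096 = 4096/9 ≈ 455.11)
y*(-48*(-34 + 46)) = 4096*(-48*(-34 + 46))/9 = 4096*(-48*12)/9 = (4096/9)*(-576) = -262144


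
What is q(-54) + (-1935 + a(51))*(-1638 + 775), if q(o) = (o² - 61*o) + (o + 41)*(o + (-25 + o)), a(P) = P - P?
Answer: 1677844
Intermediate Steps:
a(P) = 0
q(o) = o² - 61*o + (-25 + 2*o)*(41 + o) (q(o) = (o² - 61*o) + (41 + o)*(-25 + 2*o) = (o² - 61*o) + (-25 + 2*o)*(41 + o) = o² - 61*o + (-25 + 2*o)*(41 + o))
q(-54) + (-1935 + a(51))*(-1638 + 775) = (-1025 - 4*(-54) + 3*(-54)²) + (-1935 + 0)*(-1638 + 775) = (-1025 + 216 + 3*2916) - 1935*(-863) = (-1025 + 216 + 8748) + 1669905 = 7939 + 1669905 = 1677844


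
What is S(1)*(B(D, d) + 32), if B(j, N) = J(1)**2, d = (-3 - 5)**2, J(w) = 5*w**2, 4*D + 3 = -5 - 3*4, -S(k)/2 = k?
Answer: -114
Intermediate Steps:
S(k) = -2*k
D = -5 (D = -3/4 + (-5 - 3*4)/4 = -3/4 + (-5 - 12)/4 = -3/4 + (1/4)*(-17) = -3/4 - 17/4 = -5)
d = 64 (d = (-8)**2 = 64)
B(j, N) = 25 (B(j, N) = (5*1**2)**2 = (5*1)**2 = 5**2 = 25)
S(1)*(B(D, d) + 32) = (-2*1)*(25 + 32) = -2*57 = -114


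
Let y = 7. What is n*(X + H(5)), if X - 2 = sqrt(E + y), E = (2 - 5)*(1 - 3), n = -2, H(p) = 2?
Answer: -8 - 2*sqrt(13) ≈ -15.211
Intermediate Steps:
E = 6 (E = -3*(-2) = 6)
X = 2 + sqrt(13) (X = 2 + sqrt(6 + 7) = 2 + sqrt(13) ≈ 5.6056)
n*(X + H(5)) = -2*((2 + sqrt(13)) + 2) = -2*(4 + sqrt(13)) = -8 - 2*sqrt(13)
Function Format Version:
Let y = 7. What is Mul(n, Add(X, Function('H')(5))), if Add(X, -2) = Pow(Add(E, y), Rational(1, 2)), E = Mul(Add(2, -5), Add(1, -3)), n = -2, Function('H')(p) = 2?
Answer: Add(-8, Mul(-2, Pow(13, Rational(1, 2)))) ≈ -15.211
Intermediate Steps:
E = 6 (E = Mul(-3, -2) = 6)
X = Add(2, Pow(13, Rational(1, 2))) (X = Add(2, Pow(Add(6, 7), Rational(1, 2))) = Add(2, Pow(13, Rational(1, 2))) ≈ 5.6056)
Mul(n, Add(X, Function('H')(5))) = Mul(-2, Add(Add(2, Pow(13, Rational(1, 2))), 2)) = Mul(-2, Add(4, Pow(13, Rational(1, 2)))) = Add(-8, Mul(-2, Pow(13, Rational(1, 2))))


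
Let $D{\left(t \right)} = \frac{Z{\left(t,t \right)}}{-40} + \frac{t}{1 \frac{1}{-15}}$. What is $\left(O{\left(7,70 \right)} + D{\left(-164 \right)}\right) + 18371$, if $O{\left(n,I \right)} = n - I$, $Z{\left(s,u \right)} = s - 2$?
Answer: $\frac{415443}{20} \approx 20772.0$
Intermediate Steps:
$Z{\left(s,u \right)} = -2 + s$ ($Z{\left(s,u \right)} = s - 2 = -2 + s$)
$D{\left(t \right)} = \frac{1}{20} - \frac{601 t}{40}$ ($D{\left(t \right)} = \frac{-2 + t}{-40} + \frac{t}{1 \frac{1}{-15}} = \left(-2 + t\right) \left(- \frac{1}{40}\right) + \frac{t}{1 \left(- \frac{1}{15}\right)} = \left(\frac{1}{20} - \frac{t}{40}\right) + \frac{t}{- \frac{1}{15}} = \left(\frac{1}{20} - \frac{t}{40}\right) + t \left(-15\right) = \left(\frac{1}{20} - \frac{t}{40}\right) - 15 t = \frac{1}{20} - \frac{601 t}{40}$)
$\left(O{\left(7,70 \right)} + D{\left(-164 \right)}\right) + 18371 = \left(\left(7 - 70\right) + \left(\frac{1}{20} - - \frac{24641}{10}\right)\right) + 18371 = \left(\left(7 - 70\right) + \left(\frac{1}{20} + \frac{24641}{10}\right)\right) + 18371 = \left(-63 + \frac{49283}{20}\right) + 18371 = \frac{48023}{20} + 18371 = \frac{415443}{20}$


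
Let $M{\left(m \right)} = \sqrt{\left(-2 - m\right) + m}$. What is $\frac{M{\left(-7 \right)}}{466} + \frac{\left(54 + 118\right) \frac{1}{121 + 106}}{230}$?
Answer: $\frac{86}{26105} + \frac{i \sqrt{2}}{466} \approx 0.0032944 + 0.0030348 i$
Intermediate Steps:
$M{\left(m \right)} = i \sqrt{2}$ ($M{\left(m \right)} = \sqrt{-2} = i \sqrt{2}$)
$\frac{M{\left(-7 \right)}}{466} + \frac{\left(54 + 118\right) \frac{1}{121 + 106}}{230} = \frac{i \sqrt{2}}{466} + \frac{\left(54 + 118\right) \frac{1}{121 + 106}}{230} = i \sqrt{2} \cdot \frac{1}{466} + \frac{172}{227} \cdot \frac{1}{230} = \frac{i \sqrt{2}}{466} + 172 \cdot \frac{1}{227} \cdot \frac{1}{230} = \frac{i \sqrt{2}}{466} + \frac{172}{227} \cdot \frac{1}{230} = \frac{i \sqrt{2}}{466} + \frac{86}{26105} = \frac{86}{26105} + \frac{i \sqrt{2}}{466}$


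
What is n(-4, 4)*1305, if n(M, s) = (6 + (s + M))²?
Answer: 46980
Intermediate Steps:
n(M, s) = (6 + M + s)² (n(M, s) = (6 + (M + s))² = (6 + M + s)²)
n(-4, 4)*1305 = (6 - 4 + 4)²*1305 = 6²*1305 = 36*1305 = 46980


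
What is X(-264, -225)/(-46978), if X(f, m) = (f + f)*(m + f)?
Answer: -129096/23489 ≈ -5.4960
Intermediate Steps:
X(f, m) = 2*f*(f + m) (X(f, m) = (2*f)*(f + m) = 2*f*(f + m))
X(-264, -225)/(-46978) = (2*(-264)*(-264 - 225))/(-46978) = (2*(-264)*(-489))*(-1/46978) = 258192*(-1/46978) = -129096/23489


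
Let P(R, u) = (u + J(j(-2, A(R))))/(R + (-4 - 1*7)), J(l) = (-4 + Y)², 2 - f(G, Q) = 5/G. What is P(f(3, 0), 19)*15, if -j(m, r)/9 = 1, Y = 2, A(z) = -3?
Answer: -1035/32 ≈ -32.344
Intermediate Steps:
f(G, Q) = 2 - 5/G
j(m, r) = -9 (j(m, r) = -9*1 = -9)
J(l) = 4 (J(l) = (-4 + 2)² = (-2)² = 4)
P(R, u) = (4 + u)/(-11 + R) (P(R, u) = (u + 4)/(R + (-4 - 1*7)) = (4 + u)/(R + (-4 - 7)) = (4 + u)/(R - 11) = (4 + u)/(-11 + R))
P(f(3, 0), 19)*15 = ((4 + 19)/(-11 + (2 - 5/3)))*15 = (23/(-11 + (2 - 5*⅓)))*15 = (23/(-11 + (2 - 5/3)))*15 = (23/(-11 + ⅓))*15 = (23/(-32/3))*15 = -3/32*23*15 = -69/32*15 = -1035/32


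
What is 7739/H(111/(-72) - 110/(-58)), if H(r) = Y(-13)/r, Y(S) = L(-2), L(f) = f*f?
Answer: 1911533/2784 ≈ 686.61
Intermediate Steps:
L(f) = f²
Y(S) = 4 (Y(S) = (-2)² = 4)
H(r) = 4/r
7739/H(111/(-72) - 110/(-58)) = 7739/((4/(111/(-72) - 110/(-58)))) = 7739/((4/(111*(-1/72) - 110*(-1/58)))) = 7739/((4/(-37/24 + 55/29))) = 7739/((4/(247/696))) = 7739/((4*(696/247))) = 7739/(2784/247) = 7739*(247/2784) = 1911533/2784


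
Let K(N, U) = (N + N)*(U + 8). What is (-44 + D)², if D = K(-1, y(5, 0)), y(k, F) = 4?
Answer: 4624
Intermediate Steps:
K(N, U) = 2*N*(8 + U) (K(N, U) = (2*N)*(8 + U) = 2*N*(8 + U))
D = -24 (D = 2*(-1)*(8 + 4) = 2*(-1)*12 = -24)
(-44 + D)² = (-44 - 24)² = (-68)² = 4624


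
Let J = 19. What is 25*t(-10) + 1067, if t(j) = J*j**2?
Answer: 48567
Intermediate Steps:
t(j) = 19*j**2
25*t(-10) + 1067 = 25*(19*(-10)**2) + 1067 = 25*(19*100) + 1067 = 25*1900 + 1067 = 47500 + 1067 = 48567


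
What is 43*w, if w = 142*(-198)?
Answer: -1208988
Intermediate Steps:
w = -28116
43*w = 43*(-28116) = -1208988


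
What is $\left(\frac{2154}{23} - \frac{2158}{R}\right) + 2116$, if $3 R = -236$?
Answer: $\frac{6071447}{2714} \approx 2237.1$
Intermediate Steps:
$R = - \frac{236}{3}$ ($R = \frac{1}{3} \left(-236\right) = - \frac{236}{3} \approx -78.667$)
$\left(\frac{2154}{23} - \frac{2158}{R}\right) + 2116 = \left(\frac{2154}{23} - \frac{2158}{- \frac{236}{3}}\right) + 2116 = \left(2154 \cdot \frac{1}{23} - - \frac{3237}{118}\right) + 2116 = \left(\frac{2154}{23} + \frac{3237}{118}\right) + 2116 = \frac{328623}{2714} + 2116 = \frac{6071447}{2714}$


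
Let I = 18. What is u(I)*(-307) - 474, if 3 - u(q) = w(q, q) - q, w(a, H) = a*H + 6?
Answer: 94389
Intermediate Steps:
w(a, H) = 6 + H*a (w(a, H) = H*a + 6 = 6 + H*a)
u(q) = -3 + q - q² (u(q) = 3 - ((6 + q*q) - q) = 3 - ((6 + q²) - q) = 3 - (6 + q² - q) = 3 + (-6 + q - q²) = -3 + q - q²)
u(I)*(-307) - 474 = (-3 + 18 - 1*18²)*(-307) - 474 = (-3 + 18 - 1*324)*(-307) - 474 = (-3 + 18 - 324)*(-307) - 474 = -309*(-307) - 474 = 94863 - 474 = 94389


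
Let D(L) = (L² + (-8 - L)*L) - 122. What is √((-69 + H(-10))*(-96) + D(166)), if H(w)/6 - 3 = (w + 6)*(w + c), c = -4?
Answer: I*√28810 ≈ 169.74*I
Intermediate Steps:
H(w) = 18 + 6*(-4 + w)*(6 + w) (H(w) = 18 + 6*((w + 6)*(w - 4)) = 18 + 6*((6 + w)*(-4 + w)) = 18 + 6*((-4 + w)*(6 + w)) = 18 + 6*(-4 + w)*(6 + w))
D(L) = -122 + L² + L*(-8 - L) (D(L) = (L² + L*(-8 - L)) - 122 = -122 + L² + L*(-8 - L))
√((-69 + H(-10))*(-96) + D(166)) = √((-69 + (-126 + 6*(-10)² + 12*(-10)))*(-96) + (-122 - 8*166)) = √((-69 + (-126 + 6*100 - 120))*(-96) + (-122 - 1328)) = √((-69 + (-126 + 600 - 120))*(-96) - 1450) = √((-69 + 354)*(-96) - 1450) = √(285*(-96) - 1450) = √(-27360 - 1450) = √(-28810) = I*√28810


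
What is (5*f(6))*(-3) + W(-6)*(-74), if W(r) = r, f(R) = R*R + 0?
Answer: -96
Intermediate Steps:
f(R) = R² (f(R) = R² + 0 = R²)
(5*f(6))*(-3) + W(-6)*(-74) = (5*6²)*(-3) - 6*(-74) = (5*36)*(-3) + 444 = 180*(-3) + 444 = -540 + 444 = -96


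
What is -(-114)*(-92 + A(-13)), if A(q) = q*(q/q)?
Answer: -11970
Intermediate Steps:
A(q) = q (A(q) = q*1 = q)
-(-114)*(-92 + A(-13)) = -(-114)*(-92 - 13) = -(-114)*(-105) = -1*11970 = -11970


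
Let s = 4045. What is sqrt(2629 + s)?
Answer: sqrt(6674) ≈ 81.695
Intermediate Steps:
sqrt(2629 + s) = sqrt(2629 + 4045) = sqrt(6674)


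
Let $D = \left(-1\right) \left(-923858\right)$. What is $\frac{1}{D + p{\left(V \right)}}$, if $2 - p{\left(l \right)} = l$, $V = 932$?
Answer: $\frac{1}{922928} \approx 1.0835 \cdot 10^{-6}$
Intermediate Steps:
$p{\left(l \right)} = 2 - l$
$D = 923858$
$\frac{1}{D + p{\left(V \right)}} = \frac{1}{923858 + \left(2 - 932\right)} = \frac{1}{923858 - 930} = \frac{1}{922928}$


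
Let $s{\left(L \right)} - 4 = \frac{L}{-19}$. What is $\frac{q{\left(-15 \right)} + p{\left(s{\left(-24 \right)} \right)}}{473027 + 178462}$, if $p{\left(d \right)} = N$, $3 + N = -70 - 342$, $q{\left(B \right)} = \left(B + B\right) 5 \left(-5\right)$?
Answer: $\frac{335}{651489} \approx 0.00051421$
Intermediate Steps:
$s{\left(L \right)} = 4 - \frac{L}{19}$ ($s{\left(L \right)} = 4 + \frac{L}{-19} = 4 + L \left(- \frac{1}{19}\right) = 4 - \frac{L}{19}$)
$q{\left(B \right)} = - 50 B$ ($q{\left(B \right)} = 2 B \left(-25\right) = - 50 B$)
$N = -415$ ($N = -3 - 412 = -415$)
$p{\left(d \right)} = -415$
$\frac{q{\left(-15 \right)} + p{\left(s{\left(-24 \right)} \right)}}{473027 + 178462} = \frac{\left(-50\right) \left(-15\right) - 415}{473027 + 178462} = \frac{750 - 415}{651489} = 335 \cdot \frac{1}{651489} = \frac{335}{651489}$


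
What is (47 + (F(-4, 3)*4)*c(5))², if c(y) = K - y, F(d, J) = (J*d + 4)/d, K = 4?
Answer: 1521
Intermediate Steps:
F(d, J) = (4 + J*d)/d
c(y) = 4 - y
(47 + (F(-4, 3)*4)*c(5))² = (47 + ((3 + 4/(-4))*4)*(4 - 1*5))² = (47 + ((3 + 4*(-¼))*4)*(4 - 5))² = (47 + ((3 - 1)*4)*(-1))² = (47 + (2*4)*(-1))² = (47 + 8*(-1))² = (47 - 8)² = 39² = 1521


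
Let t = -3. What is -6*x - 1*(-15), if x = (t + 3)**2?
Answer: 15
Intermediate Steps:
x = 0 (x = (-3 + 3)**2 = 0**2 = 0)
-6*x - 1*(-15) = -6*0 - 1*(-15) = 0 + 15 = 15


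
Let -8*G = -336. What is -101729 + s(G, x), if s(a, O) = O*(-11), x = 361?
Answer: -105700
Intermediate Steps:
G = 42 (G = -⅛*(-336) = 42)
s(a, O) = -11*O
-101729 + s(G, x) = -101729 - 11*361 = -101729 - 3971 = -105700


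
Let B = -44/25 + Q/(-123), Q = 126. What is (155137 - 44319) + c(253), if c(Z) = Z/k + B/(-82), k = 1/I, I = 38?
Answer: 5061156227/42025 ≈ 1.2043e+5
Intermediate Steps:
k = 1/38 ≈ 0.026316
B = -2854/1025 (B = -44/25 + 126/(-123) = -44*1/25 + 126*(-1/123) = -44/25 - 42/41 = -2854/1025 ≈ -2.7844)
c(Z) = 1427/42025 + 38*Z (c(Z) = Z/(1/38) - 2854/1025/(-82) = Z*38 - 2854/1025*(-1/82) = 38*Z + 1427/42025 = 1427/42025 + 38*Z)
(155137 - 44319) + c(253) = (155137 - 44319) + (1427/42025 + 38*253) = 110818 + (1427/42025 + 9614) = 110818 + 404029777/42025 = 5061156227/42025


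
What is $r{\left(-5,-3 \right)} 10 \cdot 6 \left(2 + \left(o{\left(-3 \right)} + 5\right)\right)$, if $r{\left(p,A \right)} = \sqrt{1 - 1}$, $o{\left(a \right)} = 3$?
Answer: $0$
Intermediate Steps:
$r{\left(p,A \right)} = 0$ ($r{\left(p,A \right)} = \sqrt{0} = 0$)
$r{\left(-5,-3 \right)} 10 \cdot 6 \left(2 + \left(o{\left(-3 \right)} + 5\right)\right) = 0 \cdot 10 \cdot 6 \left(2 + \left(3 + 5\right)\right) = 0 \cdot 6 \left(2 + 8\right) = 0 \cdot 6 \cdot 10 = 0 \cdot 60 = 0$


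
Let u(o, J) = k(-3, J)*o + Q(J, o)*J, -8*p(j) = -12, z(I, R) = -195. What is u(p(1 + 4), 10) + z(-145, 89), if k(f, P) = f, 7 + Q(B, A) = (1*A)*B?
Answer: -239/2 ≈ -119.50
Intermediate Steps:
Q(B, A) = -7 + A*B (Q(B, A) = -7 + (1*A)*B = -7 + A*B)
p(j) = 3/2 (p(j) = -⅛*(-12) = 3/2)
u(o, J) = -3*o + J*(-7 + J*o) (u(o, J) = -3*o + (-7 + o*J)*J = -3*o + (-7 + J*o)*J = -3*o + J*(-7 + J*o))
u(p(1 + 4), 10) + z(-145, 89) = (-3*3/2 + 10*(-7 + 10*(3/2))) - 195 = (-9/2 + 10*(-7 + 15)) - 195 = (-9/2 + 10*8) - 195 = (-9/2 + 80) - 195 = 151/2 - 195 = -239/2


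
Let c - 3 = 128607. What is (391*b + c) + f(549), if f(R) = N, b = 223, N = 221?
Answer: 216024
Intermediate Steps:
c = 128610 (c = 3 + 128607 = 128610)
f(R) = 221
(391*b + c) + f(549) = (391*223 + 128610) + 221 = (87193 + 128610) + 221 = 215803 + 221 = 216024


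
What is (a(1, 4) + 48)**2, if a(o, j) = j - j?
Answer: 2304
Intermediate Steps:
a(o, j) = 0
(a(1, 4) + 48)**2 = (0 + 48)**2 = 48**2 = 2304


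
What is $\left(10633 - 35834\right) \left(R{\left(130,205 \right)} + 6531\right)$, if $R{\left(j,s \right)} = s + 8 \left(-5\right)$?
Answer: $-168745896$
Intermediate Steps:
$R{\left(j,s \right)} = -40 + s$ ($R{\left(j,s \right)} = s - 40 = -40 + s$)
$\left(10633 - 35834\right) \left(R{\left(130,205 \right)} + 6531\right) = \left(10633 - 35834\right) \left(\left(-40 + 205\right) + 6531\right) = - 25201 \left(165 + 6531\right) = \left(-25201\right) 6696 = -168745896$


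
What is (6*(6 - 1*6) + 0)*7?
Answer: 0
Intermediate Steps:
(6*(6 - 1*6) + 0)*7 = (6*(6 - 6) + 0)*7 = (6*0 + 0)*7 = (0 + 0)*7 = 0*7 = 0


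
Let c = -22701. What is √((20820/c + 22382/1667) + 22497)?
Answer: √3581662803279706383/12614189 ≈ 150.03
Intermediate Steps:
√((20820/c + 22382/1667) + 22497) = √((20820/(-22701) + 22382/1667) + 22497) = √((20820*(-1/22701) + 22382*(1/1667)) + 22497) = √((-6940/7567 + 22382/1667) + 22497) = √(157795614/12614189 + 22497) = √(283939205547/12614189) = √3581662803279706383/12614189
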